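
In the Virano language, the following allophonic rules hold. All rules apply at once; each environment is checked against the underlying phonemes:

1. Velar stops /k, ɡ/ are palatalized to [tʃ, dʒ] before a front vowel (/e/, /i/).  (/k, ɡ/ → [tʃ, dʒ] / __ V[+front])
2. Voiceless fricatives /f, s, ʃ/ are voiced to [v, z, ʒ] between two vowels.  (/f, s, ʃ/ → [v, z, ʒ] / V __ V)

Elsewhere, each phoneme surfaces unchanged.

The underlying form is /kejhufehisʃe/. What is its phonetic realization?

Rule 1 applies to /k/ (word-initial: before a front vowel) → [tʃ].
/e/ — not in any rule's target class → [e].
/j/ stays [j].
/h/ (between /j/ and /u/): no rule targets it → [h].
/u/ — not in any rule's target class → [u].
/f/ (between /u/ and /e/): between two vowels, so rule 2 applies → [v].
/e/ stays [e].
/h/ (between /e/ and /i/): no rule targets it → [h].
/i/ — not in any rule's target class → [i].
/s/ — between /i/ and /ʃ/; rule 2 does not apply here → [s].
/ʃ/ (between /s/ and /e/) is in the target of rule 2 but the environment (between two vowels) is not met → [ʃ].
/e/ — not in any rule's target class → [e].

[tʃejhuvehisʃe]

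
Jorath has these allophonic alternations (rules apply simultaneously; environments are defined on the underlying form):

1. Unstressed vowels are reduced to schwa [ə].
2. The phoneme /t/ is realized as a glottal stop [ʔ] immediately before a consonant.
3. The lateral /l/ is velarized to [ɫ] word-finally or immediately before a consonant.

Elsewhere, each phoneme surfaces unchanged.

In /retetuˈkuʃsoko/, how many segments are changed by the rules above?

Segments that undergo a rule: /e/ → [ə] (rule 1); /e/ → [ə] (rule 1); /u/ → [ə] (rule 1); /o/ → [ə] (rule 1); /o/ → [ə] (rule 1).
All other segments surface unchanged.

5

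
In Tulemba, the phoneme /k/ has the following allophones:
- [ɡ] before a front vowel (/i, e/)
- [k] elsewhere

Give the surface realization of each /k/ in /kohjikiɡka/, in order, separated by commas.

[k], [ɡ], [k]

Occurrence 1 (position 1): no conditioning environment matches → elsewhere allophone [k].
Occurrence 2 (position 6): before a front vowel (/i, e/) → [ɡ].
Occurrence 3 (position 9): no conditioning environment matches → elsewhere allophone [k].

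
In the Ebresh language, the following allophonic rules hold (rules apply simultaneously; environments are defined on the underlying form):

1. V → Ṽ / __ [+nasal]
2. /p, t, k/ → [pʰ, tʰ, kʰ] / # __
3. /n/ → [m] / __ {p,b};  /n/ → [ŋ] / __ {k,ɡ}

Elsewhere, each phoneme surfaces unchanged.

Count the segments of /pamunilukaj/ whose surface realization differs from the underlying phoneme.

Segments that undergo a rule: /p/ → [pʰ] (rule 2); /a/ → [ã] (rule 1); /u/ → [ũ] (rule 1).
All other segments surface unchanged.

3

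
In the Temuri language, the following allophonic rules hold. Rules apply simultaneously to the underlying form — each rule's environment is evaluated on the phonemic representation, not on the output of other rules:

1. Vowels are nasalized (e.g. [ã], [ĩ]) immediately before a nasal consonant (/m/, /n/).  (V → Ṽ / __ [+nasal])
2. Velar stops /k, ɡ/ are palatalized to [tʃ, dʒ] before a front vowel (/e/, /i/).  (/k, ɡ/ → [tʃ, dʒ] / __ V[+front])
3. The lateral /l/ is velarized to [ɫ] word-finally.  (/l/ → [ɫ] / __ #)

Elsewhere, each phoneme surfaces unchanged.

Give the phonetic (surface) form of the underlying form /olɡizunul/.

/o/ (word-initial) fails the environment for rule 1, so it stays [o].
/l/ — between /o/ and /ɡ/; rule 3 does not apply here → [l].
/ɡ/ (between /l/ and /i/) occurs before a front vowel → [dʒ] by rule 2.
/i/ (between /ɡ/ and /z/) is in the target of rule 1 but the environment (before a nasal consonant) is not met → [i].
/z/ stays [z].
/u/ (between /z/ and /n/) occurs before a nasal consonant → [ũ] by rule 1.
/n/ (between /u/ and /u/): no rule targets it → [n].
/u/ (between /n/ and /l/): rule 1 targets it, but not before a nasal consonant → unchanged [u].
Rule 3 applies to /l/ (word-final: word-finally) → [ɫ].

[oldʒizũnuɫ]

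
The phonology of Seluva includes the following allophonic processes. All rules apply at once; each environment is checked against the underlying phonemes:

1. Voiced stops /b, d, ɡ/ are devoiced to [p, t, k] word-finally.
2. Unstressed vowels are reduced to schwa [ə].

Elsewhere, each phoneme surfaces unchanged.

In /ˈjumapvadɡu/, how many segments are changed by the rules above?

3

Segments that undergo a rule: /a/ → [ə] (rule 2); /a/ → [ə] (rule 2); /u/ → [ə] (rule 2).
All other segments surface unchanged.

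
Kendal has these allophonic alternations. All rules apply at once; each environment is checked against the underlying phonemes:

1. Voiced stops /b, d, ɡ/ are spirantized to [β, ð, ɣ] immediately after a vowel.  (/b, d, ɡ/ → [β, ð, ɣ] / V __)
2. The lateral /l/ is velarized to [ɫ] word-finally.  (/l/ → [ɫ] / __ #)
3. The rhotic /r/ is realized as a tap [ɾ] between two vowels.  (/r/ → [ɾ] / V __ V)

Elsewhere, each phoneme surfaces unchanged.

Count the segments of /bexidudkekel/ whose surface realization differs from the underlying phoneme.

Segments that undergo a rule: /d/ → [ð] (rule 1); /d/ → [ð] (rule 1); /l/ → [ɫ] (rule 2).
All other segments surface unchanged.

3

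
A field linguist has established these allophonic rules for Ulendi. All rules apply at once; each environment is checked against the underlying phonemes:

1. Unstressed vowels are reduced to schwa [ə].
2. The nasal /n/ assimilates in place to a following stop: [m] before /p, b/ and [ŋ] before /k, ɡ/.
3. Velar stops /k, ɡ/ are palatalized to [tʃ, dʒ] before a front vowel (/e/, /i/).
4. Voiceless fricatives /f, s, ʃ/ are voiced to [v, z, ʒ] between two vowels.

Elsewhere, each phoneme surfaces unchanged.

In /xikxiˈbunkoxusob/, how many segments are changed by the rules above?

7

Segments that undergo a rule: /i/ → [ə] (rule 1); /i/ → [ə] (rule 1); /n/ → [ŋ] (rule 2); /o/ → [ə] (rule 1); /u/ → [ə] (rule 1); /s/ → [z] (rule 4); /o/ → [ə] (rule 1).
All other segments surface unchanged.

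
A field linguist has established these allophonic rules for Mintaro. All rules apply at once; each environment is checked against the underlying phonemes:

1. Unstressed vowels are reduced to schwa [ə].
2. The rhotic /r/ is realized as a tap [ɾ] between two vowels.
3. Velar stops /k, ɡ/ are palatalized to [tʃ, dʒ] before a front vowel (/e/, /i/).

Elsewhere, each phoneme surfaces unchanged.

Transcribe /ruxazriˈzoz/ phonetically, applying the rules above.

[rəxəzrəˈzoz]

/r/ — word-initial; rule 2 does not apply here → [r].
/u/ — between /r/ and /x/, in an unstressed syllable — surfaces as [ə] (rule 1).
/x/ (between /u/ and /a/) is unaffected → [x].
Rule 1 applies to /a/ (between /x/ and /z/: in an unstressed syllable) → [ə].
/z/ stays [z].
/r/ — between /z/ and /i/; rule 2 does not apply here → [r].
/i/ — between /r/ and /z/, in an unstressed syllable — surfaces as [ə] (rule 1).
/z/ (between /i/ and /o/): no rule targets it → [z].
/o/ — between /z/ and /z/; rule 1 does not apply here → [o].
/z/ — not in any rule's target class → [z].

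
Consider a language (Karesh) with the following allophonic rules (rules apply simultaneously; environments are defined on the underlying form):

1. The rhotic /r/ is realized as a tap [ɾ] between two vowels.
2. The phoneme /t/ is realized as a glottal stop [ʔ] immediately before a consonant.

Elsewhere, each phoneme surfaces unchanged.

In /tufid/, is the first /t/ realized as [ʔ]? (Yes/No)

/t/ (word-initial): rule 2 targets it, but not immediately before a consonant → unchanged [t].
The actual realization is [t], not [ʔ].

No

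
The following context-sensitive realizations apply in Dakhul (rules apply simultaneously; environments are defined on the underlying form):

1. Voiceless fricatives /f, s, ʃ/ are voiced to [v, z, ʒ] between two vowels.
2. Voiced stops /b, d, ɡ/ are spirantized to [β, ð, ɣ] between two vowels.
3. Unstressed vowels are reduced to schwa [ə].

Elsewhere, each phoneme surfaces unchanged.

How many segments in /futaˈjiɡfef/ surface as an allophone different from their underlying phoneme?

3

Segments that undergo a rule: /u/ → [ə] (rule 3); /a/ → [ə] (rule 3); /e/ → [ə] (rule 3).
All other segments surface unchanged.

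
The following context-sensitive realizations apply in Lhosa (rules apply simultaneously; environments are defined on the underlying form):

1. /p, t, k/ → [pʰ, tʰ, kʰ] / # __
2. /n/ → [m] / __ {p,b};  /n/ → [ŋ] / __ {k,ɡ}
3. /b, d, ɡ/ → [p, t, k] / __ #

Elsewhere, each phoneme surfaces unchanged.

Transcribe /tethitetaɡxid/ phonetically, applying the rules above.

/t/ meets the environment for rule 1 (word-initially) → [tʰ].
/e/ stays [e].
/t/ (between /e/ and /h/) is in the target of rule 1 but the environment (word-initially) is not met → [t].
/h/ (between /t/ and /i/): no rule targets it → [h].
/i/ (between /h/ and /t/) is unaffected → [i].
/t/ — between /i/ and /e/; rule 1 does not apply here → [t].
/e/ (between /t/ and /t/): no rule targets it → [e].
/t/ (between /e/ and /a/): rule 1 targets it, but not word-initially → unchanged [t].
/a/ (between /t/ and /ɡ/) is unaffected → [a].
/ɡ/ — between /a/ and /x/; rule 3 does not apply here → [ɡ].
/x/ (between /ɡ/ and /i/) is unaffected → [x].
/i/ stays [i].
/d/ (word-final) occurs word-finally → [t] by rule 3.

[tʰethitetaɡxit]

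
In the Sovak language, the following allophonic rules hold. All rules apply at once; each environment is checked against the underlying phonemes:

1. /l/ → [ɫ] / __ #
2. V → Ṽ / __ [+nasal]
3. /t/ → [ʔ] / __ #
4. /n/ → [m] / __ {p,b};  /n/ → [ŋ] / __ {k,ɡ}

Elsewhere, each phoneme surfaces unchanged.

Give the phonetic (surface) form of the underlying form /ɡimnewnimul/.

/ɡ/ — not in any rule's target class → [ɡ].
/i/ meets the environment for rule 2 (before a nasal consonant) → [ĩ].
/m/ — not in any rule's target class → [m].
/n/ (between /m/ and /e/): rule 4 targets it, but not before a labial or velar stop → unchanged [n].
/e/ — between /n/ and /w/; rule 2 does not apply here → [e].
/w/ (between /e/ and /n/): no rule targets it → [w].
/n/ (between /w/ and /i/): rule 4 targets it, but not before a labial or velar stop → unchanged [n].
/i/ meets the environment for rule 2 (before a nasal consonant) → [ĩ].
/m/ — not in any rule's target class → [m].
/u/ (between /m/ and /l/) is in the target of rule 2 but the environment (before a nasal consonant) is not met → [u].
/l/ (word-final): word-finally, so rule 1 applies → [ɫ].

[ɡĩmnewnĩmuɫ]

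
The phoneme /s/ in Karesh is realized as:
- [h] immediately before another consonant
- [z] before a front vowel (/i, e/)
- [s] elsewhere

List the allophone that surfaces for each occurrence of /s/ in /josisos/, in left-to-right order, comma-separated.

Occurrence 1 (position 3): before a front vowel (/i, e/) → [z].
Occurrence 2 (position 5): no conditioning environment matches → elsewhere allophone [s].
Occurrence 3 (position 7): no conditioning environment matches → elsewhere allophone [s].

[z], [s], [s]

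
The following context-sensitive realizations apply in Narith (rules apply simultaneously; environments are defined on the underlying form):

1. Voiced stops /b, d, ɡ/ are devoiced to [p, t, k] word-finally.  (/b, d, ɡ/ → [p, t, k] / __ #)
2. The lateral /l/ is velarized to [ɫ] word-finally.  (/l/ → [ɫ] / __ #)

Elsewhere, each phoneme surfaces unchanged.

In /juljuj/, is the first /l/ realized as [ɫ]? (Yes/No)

No

/l/ — between /u/ and /j/; rule 2 does not apply here → [l].
The actual realization is [l], not [ɫ].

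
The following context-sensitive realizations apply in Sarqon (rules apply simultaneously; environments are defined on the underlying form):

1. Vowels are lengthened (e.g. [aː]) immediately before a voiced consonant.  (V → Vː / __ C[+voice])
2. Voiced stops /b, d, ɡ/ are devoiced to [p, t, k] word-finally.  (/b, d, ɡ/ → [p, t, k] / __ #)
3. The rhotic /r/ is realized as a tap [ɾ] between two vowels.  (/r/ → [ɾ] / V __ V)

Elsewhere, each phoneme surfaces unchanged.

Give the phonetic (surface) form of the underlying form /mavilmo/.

[maːviːlmo]

/m/ — not in any rule's target class → [m].
/a/ — between /m/ and /v/, before a voiced consonant — surfaces as [aː] (rule 1).
/v/ — not in any rule's target class → [v].
/i/ — between /v/ and /l/, before a voiced consonant — surfaces as [iː] (rule 1).
/l/ stays [l].
/m/ (between /l/ and /o/): no rule targets it → [m].
/o/ (word-final): rule 1 targets it, but not before a voiced consonant → unchanged [o].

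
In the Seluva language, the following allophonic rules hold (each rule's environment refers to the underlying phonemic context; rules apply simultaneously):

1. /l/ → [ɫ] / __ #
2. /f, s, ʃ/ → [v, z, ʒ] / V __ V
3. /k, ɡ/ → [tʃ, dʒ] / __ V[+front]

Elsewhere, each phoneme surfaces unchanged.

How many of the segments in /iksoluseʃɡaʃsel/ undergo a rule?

Segments that undergo a rule: /s/ → [z] (rule 2); /l/ → [ɫ] (rule 1).
All other segments surface unchanged.

2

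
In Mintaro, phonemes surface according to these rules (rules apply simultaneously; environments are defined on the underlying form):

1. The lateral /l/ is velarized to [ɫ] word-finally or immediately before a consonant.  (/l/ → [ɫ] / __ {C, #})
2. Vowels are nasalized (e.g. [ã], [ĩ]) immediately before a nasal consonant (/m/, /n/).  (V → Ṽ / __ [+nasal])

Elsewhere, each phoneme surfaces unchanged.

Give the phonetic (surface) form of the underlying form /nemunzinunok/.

[nẽmũnzĩnũnok]

/n/ (word-initial): no rule targets it → [n].
/e/ — between /n/ and /m/, before a nasal consonant — surfaces as [ẽ] (rule 2).
/m/ stays [m].
/u/ — between /m/ and /n/, before a nasal consonant — surfaces as [ũ] (rule 2).
/n/ — not in any rule's target class → [n].
/z/ (between /n/ and /i/) is unaffected → [z].
/i/ (between /z/ and /n/) occurs before a nasal consonant → [ĩ] by rule 2.
/n/ (between /i/ and /u/): no rule targets it → [n].
/u/ (between /n/ and /n/) occurs before a nasal consonant → [ũ] by rule 2.
/n/ stays [n].
/o/ (between /n/ and /k/): rule 2 targets it, but not before a nasal consonant → unchanged [o].
/k/ (word-final) is unaffected → [k].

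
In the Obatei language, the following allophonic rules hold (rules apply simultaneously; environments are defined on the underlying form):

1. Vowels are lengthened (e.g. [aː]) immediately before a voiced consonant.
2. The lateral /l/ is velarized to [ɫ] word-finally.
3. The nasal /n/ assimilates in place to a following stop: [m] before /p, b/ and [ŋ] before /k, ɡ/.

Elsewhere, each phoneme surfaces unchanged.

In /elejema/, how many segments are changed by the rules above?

3

Segments that undergo a rule: /e/ → [eː] (rule 1); /e/ → [eː] (rule 1); /e/ → [eː] (rule 1).
All other segments surface unchanged.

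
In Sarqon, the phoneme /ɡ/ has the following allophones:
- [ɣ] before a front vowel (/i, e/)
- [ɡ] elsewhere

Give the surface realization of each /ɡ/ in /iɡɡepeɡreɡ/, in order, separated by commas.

[ɡ], [ɣ], [ɡ], [ɡ]

Occurrence 1 (position 2): no conditioning environment matches → elsewhere allophone [ɡ].
Occurrence 2 (position 3): before a front vowel (/i, e/) → [ɣ].
Occurrence 3 (position 7): no conditioning environment matches → elsewhere allophone [ɡ].
Occurrence 4 (position 10): no conditioning environment matches → elsewhere allophone [ɡ].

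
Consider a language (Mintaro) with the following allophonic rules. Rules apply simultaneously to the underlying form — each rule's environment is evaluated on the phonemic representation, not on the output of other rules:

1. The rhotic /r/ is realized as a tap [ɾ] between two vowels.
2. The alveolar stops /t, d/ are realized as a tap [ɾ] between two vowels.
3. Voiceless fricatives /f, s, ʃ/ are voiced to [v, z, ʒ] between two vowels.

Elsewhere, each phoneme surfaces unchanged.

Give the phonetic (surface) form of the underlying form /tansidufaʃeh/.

/t/ (word-initial) is in the target of rule 2 but the environment (between two vowels) is not met → [t].
/a/ (between /t/ and /n/) is unaffected → [a].
/n/ (between /a/ and /s/) is unaffected → [n].
/s/ (between /n/ and /i/): rule 3 targets it, but not between two vowels → unchanged [s].
/i/ stays [i].
/d/ — between /i/ and /u/, between two vowels — surfaces as [ɾ] (rule 2).
/u/ stays [u].
/f/ (between /u/ and /a/) occurs between two vowels → [v] by rule 3.
/a/ stays [a].
/ʃ/ (between /a/ and /e/) occurs between two vowels → [ʒ] by rule 3.
/e/ — not in any rule's target class → [e].
/h/ — not in any rule's target class → [h].

[tansiɾuvaʒeh]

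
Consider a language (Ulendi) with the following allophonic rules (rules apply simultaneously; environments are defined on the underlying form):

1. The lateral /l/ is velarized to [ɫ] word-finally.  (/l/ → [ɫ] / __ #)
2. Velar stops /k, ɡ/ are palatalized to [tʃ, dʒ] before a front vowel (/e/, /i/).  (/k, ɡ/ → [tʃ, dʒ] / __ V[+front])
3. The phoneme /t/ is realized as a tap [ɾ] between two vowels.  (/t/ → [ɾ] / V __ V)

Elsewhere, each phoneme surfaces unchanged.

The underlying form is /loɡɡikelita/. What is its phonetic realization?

/l/ (word-initial): rule 1 targets it, but not word-finally → unchanged [l].
/o/ — not in any rule's target class → [o].
/ɡ/ (between /o/ and /ɡ/): rule 2 targets it, but not before a front vowel → unchanged [ɡ].
/ɡ/ — between /ɡ/ and /i/, before a front vowel — surfaces as [dʒ] (rule 2).
/i/ (between /ɡ/ and /k/) is unaffected → [i].
/k/ (between /i/ and /e/) occurs before a front vowel → [tʃ] by rule 2.
/e/ — not in any rule's target class → [e].
/l/ — between /e/ and /i/; rule 1 does not apply here → [l].
/i/ (between /l/ and /t/): no rule targets it → [i].
/t/ — between /i/ and /a/, between two vowels — surfaces as [ɾ] (rule 3).
/a/ (word-final): no rule targets it → [a].

[loɡdʒitʃeliɾa]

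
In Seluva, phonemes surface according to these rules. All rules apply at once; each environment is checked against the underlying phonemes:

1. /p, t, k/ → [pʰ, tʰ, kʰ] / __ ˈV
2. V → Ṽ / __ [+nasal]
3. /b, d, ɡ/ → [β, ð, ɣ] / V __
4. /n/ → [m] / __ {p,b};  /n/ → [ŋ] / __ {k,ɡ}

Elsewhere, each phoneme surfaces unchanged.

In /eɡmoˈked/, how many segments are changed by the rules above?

3

Segments that undergo a rule: /ɡ/ → [ɣ] (rule 3); /k/ → [kʰ] (rule 1); /d/ → [ð] (rule 3).
All other segments surface unchanged.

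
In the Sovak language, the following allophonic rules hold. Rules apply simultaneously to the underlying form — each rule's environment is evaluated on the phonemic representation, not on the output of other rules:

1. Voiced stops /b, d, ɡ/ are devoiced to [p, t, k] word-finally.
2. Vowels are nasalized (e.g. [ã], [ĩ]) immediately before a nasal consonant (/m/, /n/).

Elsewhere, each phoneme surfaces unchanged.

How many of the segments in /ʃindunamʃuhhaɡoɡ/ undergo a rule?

Segments that undergo a rule: /i/ → [ĩ] (rule 2); /u/ → [ũ] (rule 2); /a/ → [ã] (rule 2); /ɡ/ → [k] (rule 1).
All other segments surface unchanged.

4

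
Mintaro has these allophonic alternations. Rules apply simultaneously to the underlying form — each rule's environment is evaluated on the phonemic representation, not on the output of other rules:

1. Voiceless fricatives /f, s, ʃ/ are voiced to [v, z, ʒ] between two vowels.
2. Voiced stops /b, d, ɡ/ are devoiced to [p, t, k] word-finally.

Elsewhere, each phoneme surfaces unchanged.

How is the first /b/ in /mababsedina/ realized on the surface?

[b]

/b/ (between /a/ and /a/): rule 2 targets it, but not word-finally → unchanged [b].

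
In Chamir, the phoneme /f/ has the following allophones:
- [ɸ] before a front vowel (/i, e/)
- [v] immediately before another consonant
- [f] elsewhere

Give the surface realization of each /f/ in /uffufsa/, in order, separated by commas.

[v], [f], [v]

Occurrence 1 (position 2): immediately before another consonant → [v].
Occurrence 2 (position 3): no conditioning environment matches → elsewhere allophone [f].
Occurrence 3 (position 5): immediately before another consonant → [v].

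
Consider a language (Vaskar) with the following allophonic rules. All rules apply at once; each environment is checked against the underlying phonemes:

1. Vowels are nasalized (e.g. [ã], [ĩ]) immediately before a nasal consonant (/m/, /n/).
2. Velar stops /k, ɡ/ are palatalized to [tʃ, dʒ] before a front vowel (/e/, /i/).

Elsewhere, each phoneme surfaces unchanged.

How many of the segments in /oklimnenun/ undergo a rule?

3

Segments that undergo a rule: /i/ → [ĩ] (rule 1); /e/ → [ẽ] (rule 1); /u/ → [ũ] (rule 1).
All other segments surface unchanged.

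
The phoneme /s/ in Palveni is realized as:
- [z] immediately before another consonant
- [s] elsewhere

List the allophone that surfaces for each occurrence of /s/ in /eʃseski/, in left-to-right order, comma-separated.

[s], [z]

Occurrence 1 (position 3): no conditioning environment matches → elsewhere allophone [s].
Occurrence 2 (position 5): immediately before another consonant → [z].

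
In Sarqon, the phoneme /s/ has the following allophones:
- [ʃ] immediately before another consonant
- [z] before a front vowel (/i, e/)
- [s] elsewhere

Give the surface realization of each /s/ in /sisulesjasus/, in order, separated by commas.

Occurrence 1 (position 1): before a front vowel (/i, e/) → [z].
Occurrence 2 (position 3): no conditioning environment matches → elsewhere allophone [s].
Occurrence 3 (position 7): immediately before another consonant → [ʃ].
Occurrence 4 (position 10): no conditioning environment matches → elsewhere allophone [s].
Occurrence 5 (position 12): no conditioning environment matches → elsewhere allophone [s].

[z], [s], [ʃ], [s], [s]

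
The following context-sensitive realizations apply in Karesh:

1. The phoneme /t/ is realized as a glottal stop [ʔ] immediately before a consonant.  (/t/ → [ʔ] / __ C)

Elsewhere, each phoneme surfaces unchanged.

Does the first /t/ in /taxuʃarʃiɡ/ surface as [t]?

Yes

/t/ — word-initial; rule 1 does not apply here → [t].
The actual realization is [t], which matches [t].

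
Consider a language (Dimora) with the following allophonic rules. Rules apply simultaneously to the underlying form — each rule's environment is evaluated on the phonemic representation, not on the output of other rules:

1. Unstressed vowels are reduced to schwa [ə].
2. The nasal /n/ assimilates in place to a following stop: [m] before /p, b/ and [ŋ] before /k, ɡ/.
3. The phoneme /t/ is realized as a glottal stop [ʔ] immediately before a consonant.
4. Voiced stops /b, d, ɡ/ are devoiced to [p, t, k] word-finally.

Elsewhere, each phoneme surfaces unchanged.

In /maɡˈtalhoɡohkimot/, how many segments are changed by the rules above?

Segments that undergo a rule: /a/ → [ə] (rule 1); /o/ → [ə] (rule 1); /o/ → [ə] (rule 1); /i/ → [ə] (rule 1); /o/ → [ə] (rule 1).
All other segments surface unchanged.

5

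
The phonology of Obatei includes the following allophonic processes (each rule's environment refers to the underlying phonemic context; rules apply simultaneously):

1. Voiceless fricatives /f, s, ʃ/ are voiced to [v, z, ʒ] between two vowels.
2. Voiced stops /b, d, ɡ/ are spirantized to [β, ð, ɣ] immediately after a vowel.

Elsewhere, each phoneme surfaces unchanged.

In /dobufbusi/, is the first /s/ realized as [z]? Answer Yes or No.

/s/ — between /u/ and /i/, between two vowels — surfaces as [z] (rule 1).
The actual realization is [z], which matches [z].

Yes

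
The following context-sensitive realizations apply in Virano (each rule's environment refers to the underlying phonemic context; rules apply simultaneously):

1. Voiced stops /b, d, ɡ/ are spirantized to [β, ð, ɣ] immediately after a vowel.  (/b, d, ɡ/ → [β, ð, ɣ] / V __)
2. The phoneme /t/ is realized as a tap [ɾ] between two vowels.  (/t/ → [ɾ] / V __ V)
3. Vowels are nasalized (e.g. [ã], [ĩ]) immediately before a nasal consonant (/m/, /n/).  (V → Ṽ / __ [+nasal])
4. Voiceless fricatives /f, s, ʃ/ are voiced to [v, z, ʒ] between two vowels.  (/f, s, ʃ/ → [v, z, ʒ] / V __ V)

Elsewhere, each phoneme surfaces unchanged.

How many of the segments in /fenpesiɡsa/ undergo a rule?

Segments that undergo a rule: /e/ → [ẽ] (rule 3); /s/ → [z] (rule 4); /ɡ/ → [ɣ] (rule 1).
All other segments surface unchanged.

3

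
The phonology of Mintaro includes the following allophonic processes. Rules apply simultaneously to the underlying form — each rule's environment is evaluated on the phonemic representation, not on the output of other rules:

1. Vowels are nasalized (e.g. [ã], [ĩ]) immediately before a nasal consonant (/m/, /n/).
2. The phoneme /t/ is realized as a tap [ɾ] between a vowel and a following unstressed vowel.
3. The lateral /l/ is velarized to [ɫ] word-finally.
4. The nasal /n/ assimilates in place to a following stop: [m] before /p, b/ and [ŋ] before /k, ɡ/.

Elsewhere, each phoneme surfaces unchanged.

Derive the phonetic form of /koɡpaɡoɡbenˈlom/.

[koɡpaɡoɡbẽnˈlõm]

/k/ (word-initial): no rule targets it → [k].
/o/ (between /k/ and /ɡ/): rule 1 targets it, but not before a nasal consonant → unchanged [o].
/ɡ/ — not in any rule's target class → [ɡ].
/p/ — not in any rule's target class → [p].
/a/ (between /p/ and /ɡ/): rule 1 targets it, but not before a nasal consonant → unchanged [a].
/ɡ/ — not in any rule's target class → [ɡ].
/o/ (between /ɡ/ and /ɡ/): rule 1 targets it, but not before a nasal consonant → unchanged [o].
/ɡ/ (between /o/ and /b/) is unaffected → [ɡ].
/b/ (between /ɡ/ and /e/): no rule targets it → [b].
/e/ — between /b/ and /n/, before a nasal consonant — surfaces as [ẽ] (rule 1).
/n/ (between /e/ and /l/) fails the environment for rule 4, so it stays [n].
/l/ — between /n/ and /o/; rule 3 does not apply here → [l].
/o/ meets the environment for rule 1 (before a nasal consonant) → [õ].
/m/ (word-final): no rule targets it → [m].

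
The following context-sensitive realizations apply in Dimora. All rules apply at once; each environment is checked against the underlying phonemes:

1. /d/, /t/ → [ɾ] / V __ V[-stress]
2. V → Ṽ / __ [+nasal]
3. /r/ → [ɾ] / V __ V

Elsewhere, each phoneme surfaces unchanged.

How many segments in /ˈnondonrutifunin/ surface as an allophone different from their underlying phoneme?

Segments that undergo a rule: /o/ → [õ] (rule 2); /o/ → [õ] (rule 2); /t/ → [ɾ] (rule 1); /u/ → [ũ] (rule 2); /i/ → [ĩ] (rule 2).
All other segments surface unchanged.

5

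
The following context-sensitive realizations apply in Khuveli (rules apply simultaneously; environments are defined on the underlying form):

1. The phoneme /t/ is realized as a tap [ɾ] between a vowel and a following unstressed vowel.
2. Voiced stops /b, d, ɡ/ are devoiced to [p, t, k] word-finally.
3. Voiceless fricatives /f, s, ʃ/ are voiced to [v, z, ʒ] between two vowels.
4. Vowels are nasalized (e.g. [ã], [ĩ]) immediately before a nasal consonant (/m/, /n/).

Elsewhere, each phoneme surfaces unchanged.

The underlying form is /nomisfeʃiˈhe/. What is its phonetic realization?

[nõmisfeʒiˈhe]

/n/ stays [n].
/o/ meets the environment for rule 4 (before a nasal consonant) → [õ].
/m/ (between /o/ and /i/): no rule targets it → [m].
/i/ — between /m/ and /s/; rule 4 does not apply here → [i].
/s/ — between /i/ and /f/; rule 3 does not apply here → [s].
/f/ (between /s/ and /e/) is in the target of rule 3 but the environment (between two vowels) is not met → [f].
/e/ — between /f/ and /ʃ/; rule 4 does not apply here → [e].
/ʃ/ meets the environment for rule 3 (between two vowels) → [ʒ].
/i/ (between /ʃ/ and /h/) is in the target of rule 4 but the environment (before a nasal consonant) is not met → [i].
/h/ (between /i/ and /e/) is unaffected → [h].
/e/ (word-final) is in the target of rule 4 but the environment (before a nasal consonant) is not met → [e].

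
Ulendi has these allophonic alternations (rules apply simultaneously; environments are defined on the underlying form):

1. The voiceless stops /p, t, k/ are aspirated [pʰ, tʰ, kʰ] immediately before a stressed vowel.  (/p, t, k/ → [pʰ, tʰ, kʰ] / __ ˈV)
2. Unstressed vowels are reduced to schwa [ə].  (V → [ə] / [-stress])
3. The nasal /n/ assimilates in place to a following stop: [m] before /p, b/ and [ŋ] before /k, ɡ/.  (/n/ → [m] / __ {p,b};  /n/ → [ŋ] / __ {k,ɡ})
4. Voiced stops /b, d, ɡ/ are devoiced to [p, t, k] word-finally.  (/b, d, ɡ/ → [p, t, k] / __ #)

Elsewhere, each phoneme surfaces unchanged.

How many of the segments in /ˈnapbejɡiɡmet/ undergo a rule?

Segments that undergo a rule: /e/ → [ə] (rule 2); /i/ → [ə] (rule 2); /e/ → [ə] (rule 2).
All other segments surface unchanged.

3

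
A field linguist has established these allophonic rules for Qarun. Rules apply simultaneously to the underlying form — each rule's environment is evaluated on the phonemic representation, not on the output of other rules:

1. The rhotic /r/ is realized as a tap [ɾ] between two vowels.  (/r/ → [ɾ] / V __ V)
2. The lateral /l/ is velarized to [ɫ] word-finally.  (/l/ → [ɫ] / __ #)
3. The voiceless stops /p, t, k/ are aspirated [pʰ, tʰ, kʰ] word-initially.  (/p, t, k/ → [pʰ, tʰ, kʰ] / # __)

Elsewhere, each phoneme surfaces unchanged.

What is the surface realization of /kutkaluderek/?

/k/ (word-initial) occurs word-initially → [kʰ] by rule 3.
/t/ — between /u/ and /k/; rule 3 does not apply here → [t].
/k/ (between /t/ and /a/) fails the environment for rule 3, so it stays [k].
/l/ (between /a/ and /u/) fails the environment for rule 2, so it stays [l].
/r/ meets the environment for rule 1 (between two vowels) → [ɾ].
/k/ — word-final; rule 3 does not apply here → [k].

[kʰutkaludeɾek]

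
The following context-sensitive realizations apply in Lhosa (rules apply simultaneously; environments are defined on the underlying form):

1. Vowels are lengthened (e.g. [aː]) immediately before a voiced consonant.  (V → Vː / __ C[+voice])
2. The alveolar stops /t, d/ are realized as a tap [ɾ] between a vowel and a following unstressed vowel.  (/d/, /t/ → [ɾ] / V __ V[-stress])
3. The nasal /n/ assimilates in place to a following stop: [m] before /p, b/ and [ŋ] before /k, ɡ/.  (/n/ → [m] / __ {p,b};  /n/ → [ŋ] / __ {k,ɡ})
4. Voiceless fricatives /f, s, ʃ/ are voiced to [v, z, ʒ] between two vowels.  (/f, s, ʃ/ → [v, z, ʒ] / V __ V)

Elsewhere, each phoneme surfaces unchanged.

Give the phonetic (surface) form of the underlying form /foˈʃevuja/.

[foˈʒeːvuːja]

/f/ (word-initial) fails the environment for rule 4, so it stays [f].
/o/ — between /f/ and /ʃ/; rule 1 does not apply here → [o].
/ʃ/ — between /o/ and /e/, between two vowels — surfaces as [ʒ] (rule 4).
/e/ (between /ʃ/ and /v/): before a voiced consonant, so rule 1 applies → [eː].
/v/ — not in any rule's target class → [v].
/u/ — between /v/ and /j/, before a voiced consonant — surfaces as [uː] (rule 1).
/j/ (between /u/ and /a/): no rule targets it → [j].
/a/ — word-final; rule 1 does not apply here → [a].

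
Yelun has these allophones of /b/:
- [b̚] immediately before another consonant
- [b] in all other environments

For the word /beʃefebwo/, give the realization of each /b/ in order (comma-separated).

[b], [b̚]

Occurrence 1 (position 1): no conditioning environment matches → elsewhere allophone [b].
Occurrence 2 (position 7): immediately before another consonant → [b̚].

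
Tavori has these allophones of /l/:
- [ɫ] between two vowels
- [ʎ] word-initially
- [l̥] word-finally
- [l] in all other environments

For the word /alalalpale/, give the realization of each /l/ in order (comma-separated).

[ɫ], [ɫ], [l], [ɫ]

Occurrence 1 (position 2): between two vowels → [ɫ].
Occurrence 2 (position 4): between two vowels → [ɫ].
Occurrence 3 (position 6): no conditioning environment matches → elsewhere allophone [l].
Occurrence 4 (position 9): between two vowels → [ɫ].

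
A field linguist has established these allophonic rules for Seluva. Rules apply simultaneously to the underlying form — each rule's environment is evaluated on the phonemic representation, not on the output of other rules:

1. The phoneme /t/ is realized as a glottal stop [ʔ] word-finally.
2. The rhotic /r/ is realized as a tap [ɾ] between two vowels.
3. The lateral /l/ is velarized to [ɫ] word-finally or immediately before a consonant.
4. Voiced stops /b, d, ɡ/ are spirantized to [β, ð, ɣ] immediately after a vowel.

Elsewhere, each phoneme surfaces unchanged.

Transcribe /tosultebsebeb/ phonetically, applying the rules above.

/t/ — word-initial; rule 1 does not apply here → [t].
/o/ (between /t/ and /s/): no rule targets it → [o].
/s/ stays [s].
/u/ stays [u].
/l/ (between /u/ and /t/): word-finally or immediately before a consonant, so rule 3 applies → [ɫ].
/t/ (between /l/ and /e/) is in the target of rule 1 but the environment (word-finally) is not met → [t].
/e/ (between /t/ and /b/): no rule targets it → [e].
/b/ — between /e/ and /s/, immediately after a vowel — surfaces as [β] (rule 4).
/s/ — not in any rule's target class → [s].
/e/ stays [e].
/b/ — between /e/ and /e/, immediately after a vowel — surfaces as [β] (rule 4).
/e/ — not in any rule's target class → [e].
/b/ meets the environment for rule 4 (immediately after a vowel) → [β].

[tosuɫteβseβeβ]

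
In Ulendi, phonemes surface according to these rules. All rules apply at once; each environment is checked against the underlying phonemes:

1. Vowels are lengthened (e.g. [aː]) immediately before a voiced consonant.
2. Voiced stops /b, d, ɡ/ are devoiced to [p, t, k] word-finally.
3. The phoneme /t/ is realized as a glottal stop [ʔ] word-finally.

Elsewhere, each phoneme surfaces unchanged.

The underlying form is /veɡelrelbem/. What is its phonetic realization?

[veːɡeːlreːlbeːm]

/e/ (between /v/ and /ɡ/): before a voiced consonant, so rule 1 applies → [eː].
/ɡ/ (between /e/ and /e/) is in the target of rule 2 but the environment (word-finally) is not met → [ɡ].
/e/ (between /ɡ/ and /l/): before a voiced consonant, so rule 1 applies → [eː].
/e/ (between /r/ and /l/): before a voiced consonant, so rule 1 applies → [eː].
/b/ (between /l/ and /e/) is in the target of rule 2 but the environment (word-finally) is not met → [b].
/e/ — between /b/ and /m/, before a voiced consonant — surfaces as [eː] (rule 1).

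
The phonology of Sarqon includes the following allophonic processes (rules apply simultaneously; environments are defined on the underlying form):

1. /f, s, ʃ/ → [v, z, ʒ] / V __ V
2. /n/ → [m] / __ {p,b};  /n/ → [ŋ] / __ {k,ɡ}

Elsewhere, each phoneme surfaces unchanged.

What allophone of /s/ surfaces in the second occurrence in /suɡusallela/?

/s/ (between /u/ and /a/): between two vowels, so rule 1 applies → [z].

[z]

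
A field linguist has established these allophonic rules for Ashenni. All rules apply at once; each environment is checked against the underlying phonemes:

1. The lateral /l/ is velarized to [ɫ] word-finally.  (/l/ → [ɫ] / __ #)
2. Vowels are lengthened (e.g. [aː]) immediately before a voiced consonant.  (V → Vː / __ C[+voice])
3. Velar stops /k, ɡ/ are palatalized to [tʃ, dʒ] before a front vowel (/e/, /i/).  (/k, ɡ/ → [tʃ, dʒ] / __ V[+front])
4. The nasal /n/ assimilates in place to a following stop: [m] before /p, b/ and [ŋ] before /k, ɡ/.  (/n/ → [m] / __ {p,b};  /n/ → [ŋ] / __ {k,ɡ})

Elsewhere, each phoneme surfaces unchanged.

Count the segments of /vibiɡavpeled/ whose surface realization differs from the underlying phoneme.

5

Segments that undergo a rule: /i/ → [iː] (rule 2); /i/ → [iː] (rule 2); /a/ → [aː] (rule 2); /e/ → [eː] (rule 2); /e/ → [eː] (rule 2).
All other segments surface unchanged.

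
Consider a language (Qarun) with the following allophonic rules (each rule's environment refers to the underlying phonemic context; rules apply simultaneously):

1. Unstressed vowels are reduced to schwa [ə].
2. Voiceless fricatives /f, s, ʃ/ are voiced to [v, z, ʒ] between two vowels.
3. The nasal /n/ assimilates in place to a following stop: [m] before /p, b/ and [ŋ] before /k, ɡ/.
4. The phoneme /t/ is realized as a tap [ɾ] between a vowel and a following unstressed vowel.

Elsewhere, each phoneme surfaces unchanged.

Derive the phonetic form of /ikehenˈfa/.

Rule 1 applies to /i/ (word-initial: in an unstressed syllable) → [ə].
/k/ stays [k].
Rule 1 applies to /e/ (between /k/ and /h/: in an unstressed syllable) → [ə].
/h/ (between /e/ and /e/): no rule targets it → [h].
/e/ (between /h/ and /n/) occurs in an unstressed syllable → [ə] by rule 1.
/n/ — between /e/ and /f/; rule 3 does not apply here → [n].
/f/ — between /n/ and /a/; rule 2 does not apply here → [f].
/a/ (word-final) is in the target of rule 1 but the environment (in an unstressed syllable) is not met → [a].

[əkəhənˈfa]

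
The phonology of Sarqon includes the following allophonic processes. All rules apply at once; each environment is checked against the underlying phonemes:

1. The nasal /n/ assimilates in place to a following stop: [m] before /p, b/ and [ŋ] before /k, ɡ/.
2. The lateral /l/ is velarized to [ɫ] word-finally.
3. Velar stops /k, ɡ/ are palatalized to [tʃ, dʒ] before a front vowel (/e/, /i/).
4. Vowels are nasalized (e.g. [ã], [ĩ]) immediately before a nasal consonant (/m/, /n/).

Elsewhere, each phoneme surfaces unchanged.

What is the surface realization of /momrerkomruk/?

/o/ meets the environment for rule 4 (before a nasal consonant) → [õ].
/e/ — between /r/ and /r/; rule 4 does not apply here → [e].
/k/ (between /r/ and /o/): rule 3 targets it, but not before a front vowel → unchanged [k].
Rule 4 applies to /o/ (between /k/ and /m/: before a nasal consonant) → [õ].
/u/ (between /r/ and /k/) is in the target of rule 4 but the environment (before a nasal consonant) is not met → [u].
/k/ (word-final) is in the target of rule 3 but the environment (before a front vowel) is not met → [k].

[mõmrerkõmruk]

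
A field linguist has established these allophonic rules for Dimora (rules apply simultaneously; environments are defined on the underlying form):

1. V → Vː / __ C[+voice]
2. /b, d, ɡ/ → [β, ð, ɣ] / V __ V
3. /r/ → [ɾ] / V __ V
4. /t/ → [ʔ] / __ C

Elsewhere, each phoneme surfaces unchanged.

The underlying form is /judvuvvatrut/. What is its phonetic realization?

[juːdvuːvvaʔrut]

/j/ (word-initial): no rule targets it → [j].
/u/ (between /j/ and /d/): before a voiced consonant, so rule 1 applies → [uː].
/d/ (between /u/ and /v/): rule 2 targets it, but not between two vowels → unchanged [d].
/v/ stays [v].
/u/ (between /v/ and /v/): before a voiced consonant, so rule 1 applies → [uː].
/v/ stays [v].
/v/ stays [v].
/a/ — between /v/ and /t/; rule 1 does not apply here → [a].
/t/ — between /a/ and /r/, immediately before a consonant — surfaces as [ʔ] (rule 4).
/r/ (between /t/ and /u/) fails the environment for rule 3, so it stays [r].
/u/ (between /r/ and /t/) fails the environment for rule 1, so it stays [u].
/t/ (word-final): rule 4 targets it, but not immediately before a consonant → unchanged [t].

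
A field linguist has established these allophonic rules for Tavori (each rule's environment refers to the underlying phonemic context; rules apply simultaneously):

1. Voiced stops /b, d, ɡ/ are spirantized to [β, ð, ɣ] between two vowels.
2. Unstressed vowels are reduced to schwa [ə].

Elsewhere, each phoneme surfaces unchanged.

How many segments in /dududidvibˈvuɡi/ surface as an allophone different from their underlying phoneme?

Segments that undergo a rule: /u/ → [ə] (rule 2); /d/ → [ð] (rule 1); /u/ → [ə] (rule 2); /d/ → [ð] (rule 1); /i/ → [ə] (rule 2); /i/ → [ə] (rule 2); /ɡ/ → [ɣ] (rule 1); /i/ → [ə] (rule 2).
All other segments surface unchanged.

8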